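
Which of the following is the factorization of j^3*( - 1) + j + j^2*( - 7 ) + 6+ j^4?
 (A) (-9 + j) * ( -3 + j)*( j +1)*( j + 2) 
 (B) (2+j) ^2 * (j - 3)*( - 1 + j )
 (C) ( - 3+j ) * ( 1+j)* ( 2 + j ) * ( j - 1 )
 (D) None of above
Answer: C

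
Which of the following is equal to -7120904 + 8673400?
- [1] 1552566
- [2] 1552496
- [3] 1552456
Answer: 2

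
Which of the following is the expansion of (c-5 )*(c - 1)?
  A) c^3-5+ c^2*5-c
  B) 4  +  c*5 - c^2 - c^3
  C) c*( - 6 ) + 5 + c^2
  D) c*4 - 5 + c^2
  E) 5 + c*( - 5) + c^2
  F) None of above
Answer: C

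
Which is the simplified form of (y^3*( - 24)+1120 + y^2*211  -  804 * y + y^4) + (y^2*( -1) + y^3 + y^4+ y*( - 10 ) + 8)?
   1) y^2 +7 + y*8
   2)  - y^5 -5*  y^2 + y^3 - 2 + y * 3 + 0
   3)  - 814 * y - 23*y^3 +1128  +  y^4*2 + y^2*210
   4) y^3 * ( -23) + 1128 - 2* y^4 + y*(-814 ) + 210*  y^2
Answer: 3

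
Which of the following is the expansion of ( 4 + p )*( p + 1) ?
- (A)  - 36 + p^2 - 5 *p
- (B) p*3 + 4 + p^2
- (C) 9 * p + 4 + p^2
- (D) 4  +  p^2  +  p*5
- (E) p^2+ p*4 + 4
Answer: D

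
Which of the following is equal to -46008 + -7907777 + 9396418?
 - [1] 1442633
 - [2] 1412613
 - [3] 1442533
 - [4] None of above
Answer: 1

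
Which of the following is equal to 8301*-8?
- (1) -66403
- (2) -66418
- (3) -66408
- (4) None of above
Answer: 3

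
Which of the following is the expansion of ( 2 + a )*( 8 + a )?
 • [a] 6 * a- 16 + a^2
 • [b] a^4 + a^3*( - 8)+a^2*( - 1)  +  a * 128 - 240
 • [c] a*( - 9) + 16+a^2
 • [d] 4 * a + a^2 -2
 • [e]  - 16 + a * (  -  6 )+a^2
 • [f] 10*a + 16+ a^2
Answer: f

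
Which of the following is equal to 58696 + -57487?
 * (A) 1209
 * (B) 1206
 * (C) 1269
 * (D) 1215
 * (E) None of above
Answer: A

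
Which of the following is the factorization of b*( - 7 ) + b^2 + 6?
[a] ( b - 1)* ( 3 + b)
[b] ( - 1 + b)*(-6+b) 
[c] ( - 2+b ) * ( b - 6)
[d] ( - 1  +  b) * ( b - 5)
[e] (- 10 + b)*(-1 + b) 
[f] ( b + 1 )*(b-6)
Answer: b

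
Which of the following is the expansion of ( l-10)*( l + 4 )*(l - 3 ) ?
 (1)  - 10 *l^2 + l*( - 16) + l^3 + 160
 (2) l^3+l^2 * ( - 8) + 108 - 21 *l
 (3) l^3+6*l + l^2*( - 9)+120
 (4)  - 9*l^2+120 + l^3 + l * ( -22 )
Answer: 4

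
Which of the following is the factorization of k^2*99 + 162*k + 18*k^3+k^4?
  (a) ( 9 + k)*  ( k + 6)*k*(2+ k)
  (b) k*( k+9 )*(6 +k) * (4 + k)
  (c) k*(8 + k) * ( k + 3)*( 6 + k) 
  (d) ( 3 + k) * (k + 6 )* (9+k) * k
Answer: d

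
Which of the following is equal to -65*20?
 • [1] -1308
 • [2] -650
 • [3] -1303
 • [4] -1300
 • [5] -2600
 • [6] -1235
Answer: 4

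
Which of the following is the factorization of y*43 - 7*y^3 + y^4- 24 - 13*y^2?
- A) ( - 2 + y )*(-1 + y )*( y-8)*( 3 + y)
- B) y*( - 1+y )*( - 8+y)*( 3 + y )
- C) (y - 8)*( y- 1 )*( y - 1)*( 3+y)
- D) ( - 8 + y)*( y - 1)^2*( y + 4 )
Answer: C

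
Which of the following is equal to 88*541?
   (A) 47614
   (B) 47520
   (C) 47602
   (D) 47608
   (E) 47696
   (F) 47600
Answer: D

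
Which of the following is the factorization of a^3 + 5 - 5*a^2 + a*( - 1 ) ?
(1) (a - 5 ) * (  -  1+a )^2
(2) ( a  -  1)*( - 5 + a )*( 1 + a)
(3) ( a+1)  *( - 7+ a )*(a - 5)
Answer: 2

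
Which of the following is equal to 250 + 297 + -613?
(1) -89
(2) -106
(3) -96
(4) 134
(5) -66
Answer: 5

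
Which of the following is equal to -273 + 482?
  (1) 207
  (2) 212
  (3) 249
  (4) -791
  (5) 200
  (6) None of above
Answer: 6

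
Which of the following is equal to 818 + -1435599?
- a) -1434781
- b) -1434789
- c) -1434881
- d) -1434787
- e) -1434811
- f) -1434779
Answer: a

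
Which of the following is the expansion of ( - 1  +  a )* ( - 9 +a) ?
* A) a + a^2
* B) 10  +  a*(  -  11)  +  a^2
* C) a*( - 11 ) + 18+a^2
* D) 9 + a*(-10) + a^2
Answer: D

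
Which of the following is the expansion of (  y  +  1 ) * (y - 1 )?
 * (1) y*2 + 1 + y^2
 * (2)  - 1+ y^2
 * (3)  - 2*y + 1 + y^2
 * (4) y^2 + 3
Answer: 2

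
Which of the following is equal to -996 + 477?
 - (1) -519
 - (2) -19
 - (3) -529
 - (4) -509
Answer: 1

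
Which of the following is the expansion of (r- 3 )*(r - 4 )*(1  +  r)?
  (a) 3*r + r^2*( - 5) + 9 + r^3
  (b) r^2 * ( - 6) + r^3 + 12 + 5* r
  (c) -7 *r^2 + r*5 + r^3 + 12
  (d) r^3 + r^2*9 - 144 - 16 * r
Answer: b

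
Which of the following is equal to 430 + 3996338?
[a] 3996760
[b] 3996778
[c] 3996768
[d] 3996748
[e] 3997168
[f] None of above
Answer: c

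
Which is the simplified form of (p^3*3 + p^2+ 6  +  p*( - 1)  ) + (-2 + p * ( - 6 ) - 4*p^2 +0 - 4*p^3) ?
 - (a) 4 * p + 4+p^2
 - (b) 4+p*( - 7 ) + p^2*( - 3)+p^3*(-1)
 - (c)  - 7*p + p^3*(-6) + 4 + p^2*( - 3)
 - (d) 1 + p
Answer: b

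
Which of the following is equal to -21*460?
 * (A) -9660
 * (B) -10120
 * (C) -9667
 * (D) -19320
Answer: A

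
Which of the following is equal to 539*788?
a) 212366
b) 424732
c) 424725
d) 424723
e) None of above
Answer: b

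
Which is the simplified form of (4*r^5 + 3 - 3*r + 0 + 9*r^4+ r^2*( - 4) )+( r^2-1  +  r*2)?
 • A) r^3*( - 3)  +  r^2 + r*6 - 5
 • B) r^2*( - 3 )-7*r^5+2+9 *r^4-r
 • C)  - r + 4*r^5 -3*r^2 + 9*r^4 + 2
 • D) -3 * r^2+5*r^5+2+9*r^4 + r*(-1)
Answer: C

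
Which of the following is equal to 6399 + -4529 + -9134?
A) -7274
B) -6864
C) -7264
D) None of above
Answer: C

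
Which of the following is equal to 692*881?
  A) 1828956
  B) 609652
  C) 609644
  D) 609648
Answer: B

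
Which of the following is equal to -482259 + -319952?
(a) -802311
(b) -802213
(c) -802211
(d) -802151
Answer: c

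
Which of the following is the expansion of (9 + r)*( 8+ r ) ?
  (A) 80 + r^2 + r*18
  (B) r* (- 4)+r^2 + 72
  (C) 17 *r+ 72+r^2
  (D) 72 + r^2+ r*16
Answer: C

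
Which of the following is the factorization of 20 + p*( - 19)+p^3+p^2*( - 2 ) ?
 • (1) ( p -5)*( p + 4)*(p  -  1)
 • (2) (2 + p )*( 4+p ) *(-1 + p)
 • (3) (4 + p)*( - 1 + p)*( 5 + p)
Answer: 1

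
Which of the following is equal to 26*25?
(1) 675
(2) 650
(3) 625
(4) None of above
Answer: 2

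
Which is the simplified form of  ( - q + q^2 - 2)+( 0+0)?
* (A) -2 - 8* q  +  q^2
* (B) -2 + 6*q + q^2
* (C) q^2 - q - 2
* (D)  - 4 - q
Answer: C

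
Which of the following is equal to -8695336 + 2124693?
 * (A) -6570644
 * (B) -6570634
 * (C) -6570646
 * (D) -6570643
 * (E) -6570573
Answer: D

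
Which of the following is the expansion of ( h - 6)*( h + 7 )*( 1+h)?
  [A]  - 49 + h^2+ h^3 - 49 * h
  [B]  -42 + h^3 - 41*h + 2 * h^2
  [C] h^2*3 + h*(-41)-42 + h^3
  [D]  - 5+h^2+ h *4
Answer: B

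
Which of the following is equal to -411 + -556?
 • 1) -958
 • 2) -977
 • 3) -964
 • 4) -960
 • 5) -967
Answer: 5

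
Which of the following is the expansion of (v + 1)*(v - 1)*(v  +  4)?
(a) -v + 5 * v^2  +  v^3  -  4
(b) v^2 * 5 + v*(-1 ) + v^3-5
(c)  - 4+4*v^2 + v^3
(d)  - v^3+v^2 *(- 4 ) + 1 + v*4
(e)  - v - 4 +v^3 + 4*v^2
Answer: e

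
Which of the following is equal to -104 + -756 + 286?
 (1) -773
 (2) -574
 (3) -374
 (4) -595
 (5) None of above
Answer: 2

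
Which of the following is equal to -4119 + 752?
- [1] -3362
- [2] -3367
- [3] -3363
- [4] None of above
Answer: 2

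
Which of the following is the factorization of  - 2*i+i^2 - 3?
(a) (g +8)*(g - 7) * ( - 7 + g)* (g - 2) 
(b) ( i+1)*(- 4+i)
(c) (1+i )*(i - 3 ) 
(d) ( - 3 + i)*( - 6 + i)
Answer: c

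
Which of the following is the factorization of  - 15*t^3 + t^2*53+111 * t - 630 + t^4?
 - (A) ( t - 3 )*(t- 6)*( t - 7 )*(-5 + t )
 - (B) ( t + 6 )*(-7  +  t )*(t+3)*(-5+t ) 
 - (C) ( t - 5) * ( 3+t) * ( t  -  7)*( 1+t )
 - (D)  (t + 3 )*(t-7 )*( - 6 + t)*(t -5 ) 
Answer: D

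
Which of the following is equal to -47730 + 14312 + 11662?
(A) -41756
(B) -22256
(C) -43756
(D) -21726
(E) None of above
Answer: E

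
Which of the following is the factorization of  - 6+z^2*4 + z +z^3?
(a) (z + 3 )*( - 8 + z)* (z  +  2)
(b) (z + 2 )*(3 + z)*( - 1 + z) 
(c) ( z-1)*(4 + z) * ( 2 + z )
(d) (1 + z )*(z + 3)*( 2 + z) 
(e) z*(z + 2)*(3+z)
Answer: b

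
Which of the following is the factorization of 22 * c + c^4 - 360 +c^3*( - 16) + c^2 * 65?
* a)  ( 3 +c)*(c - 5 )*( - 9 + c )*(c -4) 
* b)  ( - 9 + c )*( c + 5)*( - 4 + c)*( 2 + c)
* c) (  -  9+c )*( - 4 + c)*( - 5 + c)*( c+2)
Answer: c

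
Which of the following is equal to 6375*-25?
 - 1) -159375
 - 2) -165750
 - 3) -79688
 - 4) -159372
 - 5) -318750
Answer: 1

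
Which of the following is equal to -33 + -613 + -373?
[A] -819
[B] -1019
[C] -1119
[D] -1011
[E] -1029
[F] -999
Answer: B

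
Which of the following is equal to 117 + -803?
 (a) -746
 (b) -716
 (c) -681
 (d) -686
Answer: d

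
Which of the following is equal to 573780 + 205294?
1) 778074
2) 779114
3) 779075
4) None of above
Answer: 4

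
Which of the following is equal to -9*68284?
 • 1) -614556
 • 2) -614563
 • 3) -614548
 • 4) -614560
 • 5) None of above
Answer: 1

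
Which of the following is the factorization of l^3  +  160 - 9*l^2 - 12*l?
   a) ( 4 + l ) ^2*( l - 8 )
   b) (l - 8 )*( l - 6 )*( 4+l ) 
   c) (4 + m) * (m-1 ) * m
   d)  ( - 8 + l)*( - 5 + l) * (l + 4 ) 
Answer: d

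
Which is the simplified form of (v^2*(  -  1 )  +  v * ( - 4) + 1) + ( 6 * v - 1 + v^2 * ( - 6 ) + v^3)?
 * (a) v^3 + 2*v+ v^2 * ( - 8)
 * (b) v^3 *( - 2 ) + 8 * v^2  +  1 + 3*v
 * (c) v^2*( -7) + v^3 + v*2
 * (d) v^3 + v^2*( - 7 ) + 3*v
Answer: c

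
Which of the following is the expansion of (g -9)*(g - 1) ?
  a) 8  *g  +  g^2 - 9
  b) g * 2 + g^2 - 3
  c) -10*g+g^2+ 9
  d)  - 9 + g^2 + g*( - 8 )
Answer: c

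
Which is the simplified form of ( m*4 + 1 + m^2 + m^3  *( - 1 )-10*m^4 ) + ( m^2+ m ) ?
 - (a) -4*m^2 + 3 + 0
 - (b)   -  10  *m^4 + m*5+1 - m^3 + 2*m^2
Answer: b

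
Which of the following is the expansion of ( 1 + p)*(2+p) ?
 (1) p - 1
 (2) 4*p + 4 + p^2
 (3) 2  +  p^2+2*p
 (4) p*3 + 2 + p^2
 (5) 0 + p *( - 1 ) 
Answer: 4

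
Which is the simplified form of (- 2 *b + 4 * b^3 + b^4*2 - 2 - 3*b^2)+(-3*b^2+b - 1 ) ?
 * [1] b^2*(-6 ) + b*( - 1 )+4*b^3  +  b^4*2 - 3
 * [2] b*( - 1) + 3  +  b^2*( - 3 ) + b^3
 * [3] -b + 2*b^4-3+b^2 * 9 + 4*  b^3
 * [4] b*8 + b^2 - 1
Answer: 1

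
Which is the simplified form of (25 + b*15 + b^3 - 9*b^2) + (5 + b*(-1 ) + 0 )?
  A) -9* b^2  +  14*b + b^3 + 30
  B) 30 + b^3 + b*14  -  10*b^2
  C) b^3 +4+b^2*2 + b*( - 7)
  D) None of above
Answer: A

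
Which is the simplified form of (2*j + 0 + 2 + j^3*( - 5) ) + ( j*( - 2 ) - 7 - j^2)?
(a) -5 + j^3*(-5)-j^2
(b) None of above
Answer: a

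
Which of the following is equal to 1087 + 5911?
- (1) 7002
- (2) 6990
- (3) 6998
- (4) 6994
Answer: 3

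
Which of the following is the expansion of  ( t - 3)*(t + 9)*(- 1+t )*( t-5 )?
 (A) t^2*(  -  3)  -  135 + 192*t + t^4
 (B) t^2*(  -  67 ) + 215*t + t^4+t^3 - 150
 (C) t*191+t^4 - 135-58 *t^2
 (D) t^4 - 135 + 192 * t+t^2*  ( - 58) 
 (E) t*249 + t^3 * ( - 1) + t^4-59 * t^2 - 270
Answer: D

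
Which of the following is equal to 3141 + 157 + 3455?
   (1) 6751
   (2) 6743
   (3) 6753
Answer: 3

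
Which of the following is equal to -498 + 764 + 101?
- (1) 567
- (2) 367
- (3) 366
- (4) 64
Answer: 2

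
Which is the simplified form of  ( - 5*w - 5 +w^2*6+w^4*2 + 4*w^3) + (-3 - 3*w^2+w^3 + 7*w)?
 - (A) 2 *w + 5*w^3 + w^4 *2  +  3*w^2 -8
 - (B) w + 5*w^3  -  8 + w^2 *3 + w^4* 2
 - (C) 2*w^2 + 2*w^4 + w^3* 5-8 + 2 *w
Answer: A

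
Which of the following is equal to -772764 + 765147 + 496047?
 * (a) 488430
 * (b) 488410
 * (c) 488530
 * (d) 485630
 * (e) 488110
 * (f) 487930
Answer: a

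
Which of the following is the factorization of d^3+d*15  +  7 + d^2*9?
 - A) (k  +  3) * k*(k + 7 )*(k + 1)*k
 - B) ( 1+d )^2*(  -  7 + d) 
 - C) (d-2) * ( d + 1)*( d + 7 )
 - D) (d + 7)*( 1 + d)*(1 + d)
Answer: D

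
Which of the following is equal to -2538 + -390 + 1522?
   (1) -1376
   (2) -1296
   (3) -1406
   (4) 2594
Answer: 3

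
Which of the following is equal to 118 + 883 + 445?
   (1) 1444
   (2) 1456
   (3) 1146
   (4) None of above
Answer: 4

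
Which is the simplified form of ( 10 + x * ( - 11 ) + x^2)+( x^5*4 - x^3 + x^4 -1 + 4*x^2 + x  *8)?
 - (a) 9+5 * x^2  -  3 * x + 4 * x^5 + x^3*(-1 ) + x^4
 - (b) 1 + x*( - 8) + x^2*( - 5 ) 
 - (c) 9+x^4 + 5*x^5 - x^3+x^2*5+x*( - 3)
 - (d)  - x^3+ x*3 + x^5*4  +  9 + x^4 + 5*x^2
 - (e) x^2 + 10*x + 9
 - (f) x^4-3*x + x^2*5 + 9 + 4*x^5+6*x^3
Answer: a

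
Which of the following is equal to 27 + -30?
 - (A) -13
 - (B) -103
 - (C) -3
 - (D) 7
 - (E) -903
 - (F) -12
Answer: C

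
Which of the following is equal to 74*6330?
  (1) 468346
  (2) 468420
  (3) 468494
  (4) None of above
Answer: 2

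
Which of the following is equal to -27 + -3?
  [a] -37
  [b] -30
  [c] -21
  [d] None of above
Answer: b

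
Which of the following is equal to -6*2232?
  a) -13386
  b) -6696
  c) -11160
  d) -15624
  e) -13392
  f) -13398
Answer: e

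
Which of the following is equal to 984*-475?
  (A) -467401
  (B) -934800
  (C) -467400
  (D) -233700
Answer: C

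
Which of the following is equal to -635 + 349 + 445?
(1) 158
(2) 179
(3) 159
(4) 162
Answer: 3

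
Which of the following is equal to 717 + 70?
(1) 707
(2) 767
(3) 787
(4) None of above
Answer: 3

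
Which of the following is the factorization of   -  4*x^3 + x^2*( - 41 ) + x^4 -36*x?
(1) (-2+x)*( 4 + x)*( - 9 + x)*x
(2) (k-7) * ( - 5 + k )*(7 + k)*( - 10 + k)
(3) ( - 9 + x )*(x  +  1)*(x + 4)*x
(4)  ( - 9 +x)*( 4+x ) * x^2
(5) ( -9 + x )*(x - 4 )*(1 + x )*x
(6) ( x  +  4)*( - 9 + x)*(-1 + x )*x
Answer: 3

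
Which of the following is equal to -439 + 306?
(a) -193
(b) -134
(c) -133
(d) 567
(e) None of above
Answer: c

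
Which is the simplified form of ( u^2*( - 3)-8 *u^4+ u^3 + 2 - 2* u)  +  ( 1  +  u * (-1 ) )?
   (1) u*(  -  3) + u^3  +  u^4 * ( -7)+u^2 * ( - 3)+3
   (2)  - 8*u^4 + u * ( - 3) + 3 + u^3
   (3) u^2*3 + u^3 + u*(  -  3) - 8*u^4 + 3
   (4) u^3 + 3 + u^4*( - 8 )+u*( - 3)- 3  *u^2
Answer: 4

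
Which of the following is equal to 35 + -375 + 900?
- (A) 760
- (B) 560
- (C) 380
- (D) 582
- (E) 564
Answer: B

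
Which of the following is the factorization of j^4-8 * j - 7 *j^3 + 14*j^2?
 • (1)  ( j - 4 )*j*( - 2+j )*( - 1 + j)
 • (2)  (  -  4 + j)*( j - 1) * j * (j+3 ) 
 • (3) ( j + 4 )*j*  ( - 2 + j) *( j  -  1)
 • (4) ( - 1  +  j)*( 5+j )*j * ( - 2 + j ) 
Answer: 1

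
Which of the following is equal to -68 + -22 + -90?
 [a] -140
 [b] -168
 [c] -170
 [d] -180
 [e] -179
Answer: d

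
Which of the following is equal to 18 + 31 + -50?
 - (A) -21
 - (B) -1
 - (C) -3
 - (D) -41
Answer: B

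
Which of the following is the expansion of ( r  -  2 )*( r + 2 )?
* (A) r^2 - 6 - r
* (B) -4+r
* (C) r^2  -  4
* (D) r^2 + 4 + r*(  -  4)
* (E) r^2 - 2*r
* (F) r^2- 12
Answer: C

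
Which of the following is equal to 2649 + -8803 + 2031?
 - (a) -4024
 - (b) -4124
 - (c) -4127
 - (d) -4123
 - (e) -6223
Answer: d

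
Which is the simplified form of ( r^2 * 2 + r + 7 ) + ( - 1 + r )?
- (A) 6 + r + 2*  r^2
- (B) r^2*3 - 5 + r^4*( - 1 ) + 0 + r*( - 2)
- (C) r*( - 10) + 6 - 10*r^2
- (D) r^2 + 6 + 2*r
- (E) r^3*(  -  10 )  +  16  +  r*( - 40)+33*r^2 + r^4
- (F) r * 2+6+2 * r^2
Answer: F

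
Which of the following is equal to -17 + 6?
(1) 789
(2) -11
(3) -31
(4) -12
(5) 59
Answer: 2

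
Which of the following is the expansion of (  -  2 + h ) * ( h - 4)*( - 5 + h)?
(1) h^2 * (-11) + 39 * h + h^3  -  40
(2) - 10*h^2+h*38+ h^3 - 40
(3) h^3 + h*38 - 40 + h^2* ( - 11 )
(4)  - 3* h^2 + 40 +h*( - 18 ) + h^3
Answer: 3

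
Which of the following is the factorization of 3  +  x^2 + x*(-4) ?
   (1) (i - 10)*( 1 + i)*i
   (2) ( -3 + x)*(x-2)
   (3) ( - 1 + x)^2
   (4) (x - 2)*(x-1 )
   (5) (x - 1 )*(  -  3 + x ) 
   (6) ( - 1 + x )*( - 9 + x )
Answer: 5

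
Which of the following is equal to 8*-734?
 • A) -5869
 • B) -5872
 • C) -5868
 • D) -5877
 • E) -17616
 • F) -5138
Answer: B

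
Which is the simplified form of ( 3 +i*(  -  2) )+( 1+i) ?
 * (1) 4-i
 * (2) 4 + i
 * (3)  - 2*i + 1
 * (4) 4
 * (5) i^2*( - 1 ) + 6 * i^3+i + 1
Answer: 1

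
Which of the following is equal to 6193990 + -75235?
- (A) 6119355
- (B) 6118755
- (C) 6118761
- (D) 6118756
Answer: B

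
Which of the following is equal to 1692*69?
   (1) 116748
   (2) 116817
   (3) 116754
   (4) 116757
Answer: 1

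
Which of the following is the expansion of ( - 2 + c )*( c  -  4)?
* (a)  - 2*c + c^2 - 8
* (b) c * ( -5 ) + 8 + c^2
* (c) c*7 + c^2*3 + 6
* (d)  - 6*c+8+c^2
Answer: d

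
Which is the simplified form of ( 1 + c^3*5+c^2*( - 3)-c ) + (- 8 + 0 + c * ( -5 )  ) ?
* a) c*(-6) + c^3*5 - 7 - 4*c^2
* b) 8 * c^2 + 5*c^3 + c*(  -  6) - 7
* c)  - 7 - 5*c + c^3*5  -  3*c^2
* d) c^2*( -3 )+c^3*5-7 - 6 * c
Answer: d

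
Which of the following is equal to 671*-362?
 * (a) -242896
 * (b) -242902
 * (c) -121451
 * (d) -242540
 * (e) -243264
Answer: b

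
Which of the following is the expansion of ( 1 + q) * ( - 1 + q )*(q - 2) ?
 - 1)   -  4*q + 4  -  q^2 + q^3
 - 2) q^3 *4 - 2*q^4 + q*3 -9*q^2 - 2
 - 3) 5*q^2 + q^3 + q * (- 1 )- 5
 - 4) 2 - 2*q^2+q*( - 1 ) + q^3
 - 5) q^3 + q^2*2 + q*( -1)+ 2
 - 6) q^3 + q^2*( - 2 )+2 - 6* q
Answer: 4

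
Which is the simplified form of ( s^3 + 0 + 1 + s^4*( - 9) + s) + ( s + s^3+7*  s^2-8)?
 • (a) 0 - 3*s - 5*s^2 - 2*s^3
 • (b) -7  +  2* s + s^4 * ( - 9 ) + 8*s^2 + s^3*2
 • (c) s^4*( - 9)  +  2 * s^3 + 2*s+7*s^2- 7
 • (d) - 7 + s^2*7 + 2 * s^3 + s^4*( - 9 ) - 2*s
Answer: c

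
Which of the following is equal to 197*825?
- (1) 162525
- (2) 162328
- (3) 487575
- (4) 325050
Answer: 1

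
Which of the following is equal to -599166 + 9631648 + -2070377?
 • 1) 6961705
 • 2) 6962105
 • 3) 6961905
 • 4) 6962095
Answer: 2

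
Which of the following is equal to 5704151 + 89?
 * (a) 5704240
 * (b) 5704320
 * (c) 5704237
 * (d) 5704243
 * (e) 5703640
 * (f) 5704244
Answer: a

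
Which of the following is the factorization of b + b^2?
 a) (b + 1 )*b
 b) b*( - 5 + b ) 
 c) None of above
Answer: a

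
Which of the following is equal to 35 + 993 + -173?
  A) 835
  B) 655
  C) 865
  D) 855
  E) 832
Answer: D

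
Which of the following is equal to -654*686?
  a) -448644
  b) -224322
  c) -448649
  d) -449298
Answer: a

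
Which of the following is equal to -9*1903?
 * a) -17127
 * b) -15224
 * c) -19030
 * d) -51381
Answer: a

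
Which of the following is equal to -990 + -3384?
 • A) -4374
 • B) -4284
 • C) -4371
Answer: A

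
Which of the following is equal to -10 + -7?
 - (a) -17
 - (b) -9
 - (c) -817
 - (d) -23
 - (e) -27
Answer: a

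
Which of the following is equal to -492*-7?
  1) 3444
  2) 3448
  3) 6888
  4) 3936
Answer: 1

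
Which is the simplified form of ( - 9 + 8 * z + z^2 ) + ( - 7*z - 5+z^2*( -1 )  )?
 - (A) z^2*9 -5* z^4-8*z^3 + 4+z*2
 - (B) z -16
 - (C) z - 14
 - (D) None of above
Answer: C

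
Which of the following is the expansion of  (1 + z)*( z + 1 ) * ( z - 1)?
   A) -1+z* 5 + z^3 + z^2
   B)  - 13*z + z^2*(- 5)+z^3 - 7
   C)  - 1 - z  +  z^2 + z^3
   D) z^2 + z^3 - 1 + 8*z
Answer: C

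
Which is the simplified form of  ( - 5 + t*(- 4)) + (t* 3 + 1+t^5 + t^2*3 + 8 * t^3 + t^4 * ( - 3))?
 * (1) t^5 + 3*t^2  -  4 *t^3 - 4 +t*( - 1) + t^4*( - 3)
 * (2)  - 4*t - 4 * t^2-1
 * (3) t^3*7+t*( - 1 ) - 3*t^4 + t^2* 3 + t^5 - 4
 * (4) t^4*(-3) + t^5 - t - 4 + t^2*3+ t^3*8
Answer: 4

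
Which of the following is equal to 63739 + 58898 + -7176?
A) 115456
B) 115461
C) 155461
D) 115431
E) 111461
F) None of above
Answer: B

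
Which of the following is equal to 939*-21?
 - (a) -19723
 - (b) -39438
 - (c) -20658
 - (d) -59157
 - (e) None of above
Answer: e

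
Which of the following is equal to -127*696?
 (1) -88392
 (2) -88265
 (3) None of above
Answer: 1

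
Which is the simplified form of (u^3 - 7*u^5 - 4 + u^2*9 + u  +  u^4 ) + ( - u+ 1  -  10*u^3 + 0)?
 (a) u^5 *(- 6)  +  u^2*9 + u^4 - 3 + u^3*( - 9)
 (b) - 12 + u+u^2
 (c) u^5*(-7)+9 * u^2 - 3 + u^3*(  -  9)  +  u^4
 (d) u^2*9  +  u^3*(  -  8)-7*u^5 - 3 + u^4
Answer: c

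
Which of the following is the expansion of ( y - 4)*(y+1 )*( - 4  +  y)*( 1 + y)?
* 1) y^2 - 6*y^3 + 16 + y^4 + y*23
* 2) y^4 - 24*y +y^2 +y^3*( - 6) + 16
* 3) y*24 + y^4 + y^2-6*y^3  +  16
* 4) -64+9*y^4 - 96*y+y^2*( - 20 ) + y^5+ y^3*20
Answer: 3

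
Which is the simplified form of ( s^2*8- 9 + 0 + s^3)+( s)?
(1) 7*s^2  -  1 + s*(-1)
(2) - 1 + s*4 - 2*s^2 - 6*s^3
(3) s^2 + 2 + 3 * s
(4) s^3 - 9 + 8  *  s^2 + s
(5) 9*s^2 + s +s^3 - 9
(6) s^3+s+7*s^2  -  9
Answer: 4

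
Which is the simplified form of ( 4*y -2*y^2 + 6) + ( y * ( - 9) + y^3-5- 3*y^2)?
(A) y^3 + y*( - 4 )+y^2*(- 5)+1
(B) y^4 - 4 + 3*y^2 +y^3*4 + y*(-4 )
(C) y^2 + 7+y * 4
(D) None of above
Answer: D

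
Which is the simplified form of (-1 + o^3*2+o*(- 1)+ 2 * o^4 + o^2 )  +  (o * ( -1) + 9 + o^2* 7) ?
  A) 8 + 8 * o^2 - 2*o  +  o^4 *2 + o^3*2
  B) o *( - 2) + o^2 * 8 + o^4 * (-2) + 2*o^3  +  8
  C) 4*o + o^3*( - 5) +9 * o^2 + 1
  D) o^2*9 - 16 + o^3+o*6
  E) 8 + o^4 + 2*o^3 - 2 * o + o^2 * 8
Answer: A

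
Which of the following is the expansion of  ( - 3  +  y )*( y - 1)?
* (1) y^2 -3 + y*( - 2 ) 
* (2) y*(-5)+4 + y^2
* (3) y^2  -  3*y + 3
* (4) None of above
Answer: 4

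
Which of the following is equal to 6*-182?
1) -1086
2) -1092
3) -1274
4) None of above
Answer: 2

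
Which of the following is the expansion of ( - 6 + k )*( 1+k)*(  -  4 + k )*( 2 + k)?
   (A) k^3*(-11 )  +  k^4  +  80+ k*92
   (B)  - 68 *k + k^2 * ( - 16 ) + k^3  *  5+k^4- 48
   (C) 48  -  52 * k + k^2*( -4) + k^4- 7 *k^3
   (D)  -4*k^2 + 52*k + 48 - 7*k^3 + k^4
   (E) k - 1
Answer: D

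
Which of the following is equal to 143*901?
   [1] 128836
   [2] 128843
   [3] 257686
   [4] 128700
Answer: 2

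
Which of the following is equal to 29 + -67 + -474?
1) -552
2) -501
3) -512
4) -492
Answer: 3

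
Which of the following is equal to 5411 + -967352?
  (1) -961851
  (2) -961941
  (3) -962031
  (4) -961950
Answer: 2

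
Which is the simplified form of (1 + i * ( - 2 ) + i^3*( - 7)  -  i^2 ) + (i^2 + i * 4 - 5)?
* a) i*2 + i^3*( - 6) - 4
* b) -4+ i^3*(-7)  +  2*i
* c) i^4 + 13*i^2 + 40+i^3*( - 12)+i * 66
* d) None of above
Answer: b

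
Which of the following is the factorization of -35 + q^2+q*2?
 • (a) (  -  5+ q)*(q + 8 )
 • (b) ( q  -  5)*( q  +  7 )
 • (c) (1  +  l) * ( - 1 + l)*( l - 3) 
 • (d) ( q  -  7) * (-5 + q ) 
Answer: b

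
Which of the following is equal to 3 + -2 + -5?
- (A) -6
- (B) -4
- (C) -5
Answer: B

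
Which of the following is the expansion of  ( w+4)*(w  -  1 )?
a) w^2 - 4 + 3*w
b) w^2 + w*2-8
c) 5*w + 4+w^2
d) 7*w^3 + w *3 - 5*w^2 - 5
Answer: a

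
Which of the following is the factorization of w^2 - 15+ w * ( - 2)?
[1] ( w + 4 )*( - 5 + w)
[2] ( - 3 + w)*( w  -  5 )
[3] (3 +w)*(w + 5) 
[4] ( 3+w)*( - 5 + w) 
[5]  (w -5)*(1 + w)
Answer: 4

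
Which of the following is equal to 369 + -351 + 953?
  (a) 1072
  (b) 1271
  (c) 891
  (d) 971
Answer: d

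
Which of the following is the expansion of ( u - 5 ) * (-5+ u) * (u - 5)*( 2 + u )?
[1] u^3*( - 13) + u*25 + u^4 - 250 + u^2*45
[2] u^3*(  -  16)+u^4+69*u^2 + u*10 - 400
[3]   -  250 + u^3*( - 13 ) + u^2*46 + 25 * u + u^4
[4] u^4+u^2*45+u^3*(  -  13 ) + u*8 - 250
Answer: 1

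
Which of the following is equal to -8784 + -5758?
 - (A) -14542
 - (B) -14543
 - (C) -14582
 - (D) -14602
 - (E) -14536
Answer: A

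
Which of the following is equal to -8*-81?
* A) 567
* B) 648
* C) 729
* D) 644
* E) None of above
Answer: B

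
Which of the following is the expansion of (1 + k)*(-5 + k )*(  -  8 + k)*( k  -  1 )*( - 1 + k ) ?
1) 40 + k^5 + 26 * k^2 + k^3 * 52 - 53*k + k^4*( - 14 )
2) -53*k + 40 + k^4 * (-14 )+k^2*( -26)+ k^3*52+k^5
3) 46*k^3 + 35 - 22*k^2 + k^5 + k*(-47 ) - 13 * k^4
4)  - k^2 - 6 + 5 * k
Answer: 2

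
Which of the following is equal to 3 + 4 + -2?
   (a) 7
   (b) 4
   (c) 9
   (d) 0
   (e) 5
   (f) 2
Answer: e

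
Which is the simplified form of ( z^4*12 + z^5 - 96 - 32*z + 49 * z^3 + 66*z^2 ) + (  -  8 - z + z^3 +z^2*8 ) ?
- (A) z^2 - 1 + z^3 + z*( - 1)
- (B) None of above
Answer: B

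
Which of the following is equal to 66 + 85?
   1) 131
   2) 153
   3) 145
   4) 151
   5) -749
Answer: 4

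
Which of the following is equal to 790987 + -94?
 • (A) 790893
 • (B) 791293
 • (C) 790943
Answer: A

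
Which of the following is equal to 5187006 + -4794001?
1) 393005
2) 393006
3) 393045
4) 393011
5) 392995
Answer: 1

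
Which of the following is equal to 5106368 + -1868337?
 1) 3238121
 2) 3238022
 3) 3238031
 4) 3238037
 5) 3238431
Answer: 3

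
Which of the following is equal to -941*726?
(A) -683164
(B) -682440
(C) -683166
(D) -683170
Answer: C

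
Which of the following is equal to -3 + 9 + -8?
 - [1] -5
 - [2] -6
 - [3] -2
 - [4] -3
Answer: 3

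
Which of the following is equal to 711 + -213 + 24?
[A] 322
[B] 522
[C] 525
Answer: B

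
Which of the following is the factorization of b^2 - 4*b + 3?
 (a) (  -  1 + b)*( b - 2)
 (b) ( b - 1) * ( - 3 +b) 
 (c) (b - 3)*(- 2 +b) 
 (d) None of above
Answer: b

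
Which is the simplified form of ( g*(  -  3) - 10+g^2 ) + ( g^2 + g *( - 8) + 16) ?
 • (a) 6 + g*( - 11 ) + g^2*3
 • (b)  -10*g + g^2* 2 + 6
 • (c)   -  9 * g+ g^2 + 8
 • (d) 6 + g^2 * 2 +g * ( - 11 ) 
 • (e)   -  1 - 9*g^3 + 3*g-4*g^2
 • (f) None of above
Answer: d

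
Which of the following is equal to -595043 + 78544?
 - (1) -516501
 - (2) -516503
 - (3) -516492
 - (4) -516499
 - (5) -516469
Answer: 4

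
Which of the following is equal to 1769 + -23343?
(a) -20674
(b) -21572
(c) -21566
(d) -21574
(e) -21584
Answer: d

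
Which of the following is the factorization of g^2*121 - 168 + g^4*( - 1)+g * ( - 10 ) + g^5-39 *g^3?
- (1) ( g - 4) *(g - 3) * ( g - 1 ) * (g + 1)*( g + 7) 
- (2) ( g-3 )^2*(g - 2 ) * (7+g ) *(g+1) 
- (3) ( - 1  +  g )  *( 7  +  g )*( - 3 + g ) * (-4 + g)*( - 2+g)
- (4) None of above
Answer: 4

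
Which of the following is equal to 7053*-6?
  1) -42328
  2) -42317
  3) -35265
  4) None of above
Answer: 4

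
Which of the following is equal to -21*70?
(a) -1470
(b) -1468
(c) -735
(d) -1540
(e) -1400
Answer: a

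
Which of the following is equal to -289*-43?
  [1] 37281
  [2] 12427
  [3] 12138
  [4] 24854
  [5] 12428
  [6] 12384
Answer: 2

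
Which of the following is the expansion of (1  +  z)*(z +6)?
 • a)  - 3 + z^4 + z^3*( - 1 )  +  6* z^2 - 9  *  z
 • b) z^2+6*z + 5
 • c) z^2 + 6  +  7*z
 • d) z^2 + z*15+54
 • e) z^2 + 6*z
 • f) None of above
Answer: c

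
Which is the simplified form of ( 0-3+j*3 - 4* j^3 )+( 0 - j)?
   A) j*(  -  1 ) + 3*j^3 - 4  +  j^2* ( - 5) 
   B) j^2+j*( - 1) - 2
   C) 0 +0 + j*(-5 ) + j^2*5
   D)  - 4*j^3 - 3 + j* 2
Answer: D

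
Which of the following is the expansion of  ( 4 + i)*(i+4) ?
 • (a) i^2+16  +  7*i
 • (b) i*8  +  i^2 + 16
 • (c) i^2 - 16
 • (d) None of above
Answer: b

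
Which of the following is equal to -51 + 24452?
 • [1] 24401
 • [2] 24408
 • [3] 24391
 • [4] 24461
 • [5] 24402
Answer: 1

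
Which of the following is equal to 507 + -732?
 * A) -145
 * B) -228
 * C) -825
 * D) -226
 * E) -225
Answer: E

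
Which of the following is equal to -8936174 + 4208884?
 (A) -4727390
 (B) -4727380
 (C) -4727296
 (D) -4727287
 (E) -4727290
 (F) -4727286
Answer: E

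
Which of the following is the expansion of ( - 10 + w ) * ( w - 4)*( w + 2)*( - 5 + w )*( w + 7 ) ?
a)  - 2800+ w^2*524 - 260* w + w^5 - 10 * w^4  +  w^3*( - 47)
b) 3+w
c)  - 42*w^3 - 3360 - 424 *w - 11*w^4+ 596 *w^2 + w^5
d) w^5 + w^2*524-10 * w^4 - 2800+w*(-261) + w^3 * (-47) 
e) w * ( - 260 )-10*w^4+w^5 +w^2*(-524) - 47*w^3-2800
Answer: a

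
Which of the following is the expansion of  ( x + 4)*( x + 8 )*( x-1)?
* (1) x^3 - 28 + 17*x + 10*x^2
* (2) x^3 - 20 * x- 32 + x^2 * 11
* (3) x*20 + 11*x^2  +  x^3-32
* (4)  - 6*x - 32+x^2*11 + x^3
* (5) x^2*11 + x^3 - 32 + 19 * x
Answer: 3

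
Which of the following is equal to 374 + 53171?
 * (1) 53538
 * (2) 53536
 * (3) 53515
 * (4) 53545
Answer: 4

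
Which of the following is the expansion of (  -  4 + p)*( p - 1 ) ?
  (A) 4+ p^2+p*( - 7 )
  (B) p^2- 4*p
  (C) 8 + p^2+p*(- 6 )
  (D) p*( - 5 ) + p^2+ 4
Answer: D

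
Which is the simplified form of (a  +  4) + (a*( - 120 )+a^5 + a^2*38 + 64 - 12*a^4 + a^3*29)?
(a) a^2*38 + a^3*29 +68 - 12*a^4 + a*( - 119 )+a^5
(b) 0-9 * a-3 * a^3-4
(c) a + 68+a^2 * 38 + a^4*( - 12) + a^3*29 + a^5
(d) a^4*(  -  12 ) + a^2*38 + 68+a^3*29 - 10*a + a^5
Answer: a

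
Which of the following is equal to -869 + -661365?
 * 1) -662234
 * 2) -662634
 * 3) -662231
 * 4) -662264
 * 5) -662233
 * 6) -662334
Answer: 1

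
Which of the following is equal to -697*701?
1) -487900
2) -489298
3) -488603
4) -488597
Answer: 4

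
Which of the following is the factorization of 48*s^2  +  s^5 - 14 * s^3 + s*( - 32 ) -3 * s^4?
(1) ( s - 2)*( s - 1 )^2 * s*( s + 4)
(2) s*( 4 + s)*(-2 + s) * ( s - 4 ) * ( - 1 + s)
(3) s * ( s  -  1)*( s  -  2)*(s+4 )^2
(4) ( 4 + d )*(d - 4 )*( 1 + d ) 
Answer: 2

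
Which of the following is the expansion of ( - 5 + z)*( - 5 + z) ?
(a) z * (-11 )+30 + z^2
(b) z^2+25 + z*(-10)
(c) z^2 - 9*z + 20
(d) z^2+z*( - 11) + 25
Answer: b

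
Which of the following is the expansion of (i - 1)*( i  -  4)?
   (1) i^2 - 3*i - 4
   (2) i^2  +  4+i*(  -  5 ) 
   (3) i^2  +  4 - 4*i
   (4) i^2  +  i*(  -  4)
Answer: 2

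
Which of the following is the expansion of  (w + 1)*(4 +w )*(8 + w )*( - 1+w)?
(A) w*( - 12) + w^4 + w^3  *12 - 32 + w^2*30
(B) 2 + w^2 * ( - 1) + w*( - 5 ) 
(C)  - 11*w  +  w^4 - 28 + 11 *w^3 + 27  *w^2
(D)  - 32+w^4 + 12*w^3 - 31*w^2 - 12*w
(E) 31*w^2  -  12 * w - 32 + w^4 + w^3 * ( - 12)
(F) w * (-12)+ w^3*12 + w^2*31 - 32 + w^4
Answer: F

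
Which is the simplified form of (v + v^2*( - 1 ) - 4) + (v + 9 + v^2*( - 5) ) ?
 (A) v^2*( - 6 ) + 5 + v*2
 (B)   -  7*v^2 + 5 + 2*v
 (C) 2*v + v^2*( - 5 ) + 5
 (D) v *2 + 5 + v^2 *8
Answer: A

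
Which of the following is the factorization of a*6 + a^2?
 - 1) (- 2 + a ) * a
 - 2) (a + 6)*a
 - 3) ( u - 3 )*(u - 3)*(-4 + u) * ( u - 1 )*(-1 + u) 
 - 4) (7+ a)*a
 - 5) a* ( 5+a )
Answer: 2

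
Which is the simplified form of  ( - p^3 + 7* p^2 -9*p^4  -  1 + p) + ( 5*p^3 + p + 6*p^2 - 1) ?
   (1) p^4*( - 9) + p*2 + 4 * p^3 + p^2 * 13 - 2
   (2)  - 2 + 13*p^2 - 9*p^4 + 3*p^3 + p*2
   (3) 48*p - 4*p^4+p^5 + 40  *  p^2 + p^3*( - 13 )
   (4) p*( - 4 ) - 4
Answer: 1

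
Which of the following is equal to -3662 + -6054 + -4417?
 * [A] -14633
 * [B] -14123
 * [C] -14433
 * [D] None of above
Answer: D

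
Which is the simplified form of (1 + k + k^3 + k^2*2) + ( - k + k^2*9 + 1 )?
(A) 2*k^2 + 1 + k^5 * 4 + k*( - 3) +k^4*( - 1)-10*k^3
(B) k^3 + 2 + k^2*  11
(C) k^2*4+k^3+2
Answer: B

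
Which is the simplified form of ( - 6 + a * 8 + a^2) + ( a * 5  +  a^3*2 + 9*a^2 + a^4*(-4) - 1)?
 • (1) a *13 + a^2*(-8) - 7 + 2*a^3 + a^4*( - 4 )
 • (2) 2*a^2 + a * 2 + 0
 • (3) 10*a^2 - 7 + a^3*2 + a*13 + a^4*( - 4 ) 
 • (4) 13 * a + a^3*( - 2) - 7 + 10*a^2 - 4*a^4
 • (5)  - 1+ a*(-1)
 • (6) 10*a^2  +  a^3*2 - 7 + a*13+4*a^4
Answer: 3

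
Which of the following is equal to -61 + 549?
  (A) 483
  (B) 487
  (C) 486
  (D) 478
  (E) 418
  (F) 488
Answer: F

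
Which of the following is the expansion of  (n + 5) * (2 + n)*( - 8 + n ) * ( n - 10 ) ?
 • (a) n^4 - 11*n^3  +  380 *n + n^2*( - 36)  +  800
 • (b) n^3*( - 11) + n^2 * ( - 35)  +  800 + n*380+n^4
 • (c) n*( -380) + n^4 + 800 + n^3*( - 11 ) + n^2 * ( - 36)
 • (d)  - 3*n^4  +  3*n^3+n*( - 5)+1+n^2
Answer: a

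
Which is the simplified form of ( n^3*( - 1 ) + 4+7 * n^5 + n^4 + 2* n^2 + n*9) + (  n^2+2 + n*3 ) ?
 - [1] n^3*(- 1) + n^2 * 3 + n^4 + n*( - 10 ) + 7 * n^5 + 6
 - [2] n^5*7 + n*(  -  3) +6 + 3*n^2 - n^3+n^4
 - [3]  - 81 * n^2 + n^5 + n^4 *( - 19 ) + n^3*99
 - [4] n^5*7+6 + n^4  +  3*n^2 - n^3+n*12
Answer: 4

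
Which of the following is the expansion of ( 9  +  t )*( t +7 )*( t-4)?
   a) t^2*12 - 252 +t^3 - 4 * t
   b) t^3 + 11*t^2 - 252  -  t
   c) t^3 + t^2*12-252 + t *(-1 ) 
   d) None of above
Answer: c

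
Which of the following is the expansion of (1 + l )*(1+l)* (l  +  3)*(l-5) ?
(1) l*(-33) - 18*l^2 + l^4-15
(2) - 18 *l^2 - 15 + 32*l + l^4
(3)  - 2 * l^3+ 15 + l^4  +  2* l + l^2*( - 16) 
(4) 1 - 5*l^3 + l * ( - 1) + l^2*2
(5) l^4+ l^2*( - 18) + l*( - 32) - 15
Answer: 5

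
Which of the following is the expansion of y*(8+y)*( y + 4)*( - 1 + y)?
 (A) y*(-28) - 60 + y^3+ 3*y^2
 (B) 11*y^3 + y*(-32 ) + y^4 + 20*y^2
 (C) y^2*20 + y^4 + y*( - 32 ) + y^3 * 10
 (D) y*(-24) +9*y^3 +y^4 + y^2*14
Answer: B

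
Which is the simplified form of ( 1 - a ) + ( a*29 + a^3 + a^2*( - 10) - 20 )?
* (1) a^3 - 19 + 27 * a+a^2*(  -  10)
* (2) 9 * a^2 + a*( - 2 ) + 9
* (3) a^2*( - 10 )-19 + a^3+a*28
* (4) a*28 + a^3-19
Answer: 3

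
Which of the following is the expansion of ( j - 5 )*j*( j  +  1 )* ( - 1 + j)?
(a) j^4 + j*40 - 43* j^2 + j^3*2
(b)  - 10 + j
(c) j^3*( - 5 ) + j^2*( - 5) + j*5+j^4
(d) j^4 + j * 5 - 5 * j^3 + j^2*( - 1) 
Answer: d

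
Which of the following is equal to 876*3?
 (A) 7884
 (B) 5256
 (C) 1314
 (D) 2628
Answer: D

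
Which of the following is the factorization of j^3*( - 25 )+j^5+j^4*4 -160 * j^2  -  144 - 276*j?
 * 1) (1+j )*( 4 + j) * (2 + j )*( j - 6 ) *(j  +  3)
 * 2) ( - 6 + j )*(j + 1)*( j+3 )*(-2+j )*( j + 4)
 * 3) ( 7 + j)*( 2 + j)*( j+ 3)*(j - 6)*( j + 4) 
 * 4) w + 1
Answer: 1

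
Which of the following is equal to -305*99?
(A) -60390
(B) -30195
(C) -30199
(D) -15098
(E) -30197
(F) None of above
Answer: B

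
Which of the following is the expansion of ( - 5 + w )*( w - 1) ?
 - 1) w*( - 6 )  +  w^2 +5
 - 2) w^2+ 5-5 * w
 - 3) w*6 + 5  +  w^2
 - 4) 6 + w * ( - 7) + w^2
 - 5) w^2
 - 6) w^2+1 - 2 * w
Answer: 1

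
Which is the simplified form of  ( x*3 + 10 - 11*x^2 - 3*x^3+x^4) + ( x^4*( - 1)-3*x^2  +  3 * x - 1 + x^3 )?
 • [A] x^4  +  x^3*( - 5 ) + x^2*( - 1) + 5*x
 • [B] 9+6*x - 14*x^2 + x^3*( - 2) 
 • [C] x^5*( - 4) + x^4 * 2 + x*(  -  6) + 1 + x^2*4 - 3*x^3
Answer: B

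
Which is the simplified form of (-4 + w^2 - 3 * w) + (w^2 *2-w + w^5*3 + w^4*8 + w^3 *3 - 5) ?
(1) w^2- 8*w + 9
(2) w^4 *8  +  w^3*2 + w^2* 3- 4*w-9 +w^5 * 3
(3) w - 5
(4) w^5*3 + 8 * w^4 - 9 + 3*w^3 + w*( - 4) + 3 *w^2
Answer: 4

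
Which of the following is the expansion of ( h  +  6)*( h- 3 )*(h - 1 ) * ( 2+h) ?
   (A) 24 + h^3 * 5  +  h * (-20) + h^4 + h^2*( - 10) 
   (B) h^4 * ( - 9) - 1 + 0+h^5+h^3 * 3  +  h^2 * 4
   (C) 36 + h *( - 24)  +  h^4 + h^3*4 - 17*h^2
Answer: C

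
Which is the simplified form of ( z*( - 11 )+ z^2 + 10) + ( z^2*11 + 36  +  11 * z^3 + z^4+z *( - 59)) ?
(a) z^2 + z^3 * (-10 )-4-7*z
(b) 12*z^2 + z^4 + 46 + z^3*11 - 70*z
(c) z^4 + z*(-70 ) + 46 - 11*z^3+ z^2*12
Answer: b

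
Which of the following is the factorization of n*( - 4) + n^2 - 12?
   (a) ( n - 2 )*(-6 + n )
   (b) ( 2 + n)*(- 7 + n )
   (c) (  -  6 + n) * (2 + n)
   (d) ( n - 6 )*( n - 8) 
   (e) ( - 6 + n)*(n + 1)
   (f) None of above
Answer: c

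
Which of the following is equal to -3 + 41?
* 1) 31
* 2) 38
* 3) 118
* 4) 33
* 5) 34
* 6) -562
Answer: 2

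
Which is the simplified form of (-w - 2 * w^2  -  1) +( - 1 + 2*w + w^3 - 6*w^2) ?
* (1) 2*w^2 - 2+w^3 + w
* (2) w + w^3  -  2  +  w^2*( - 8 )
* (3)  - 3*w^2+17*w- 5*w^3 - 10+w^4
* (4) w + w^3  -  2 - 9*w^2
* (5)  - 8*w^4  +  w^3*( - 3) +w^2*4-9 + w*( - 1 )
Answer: 2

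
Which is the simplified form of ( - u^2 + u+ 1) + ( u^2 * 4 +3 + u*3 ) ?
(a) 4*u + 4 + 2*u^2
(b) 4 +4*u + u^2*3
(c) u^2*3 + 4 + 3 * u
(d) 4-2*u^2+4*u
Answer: b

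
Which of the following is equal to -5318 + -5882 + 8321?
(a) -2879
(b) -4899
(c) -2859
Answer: a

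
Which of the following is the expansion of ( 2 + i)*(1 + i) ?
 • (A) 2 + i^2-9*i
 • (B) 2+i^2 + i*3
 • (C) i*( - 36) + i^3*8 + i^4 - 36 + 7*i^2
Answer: B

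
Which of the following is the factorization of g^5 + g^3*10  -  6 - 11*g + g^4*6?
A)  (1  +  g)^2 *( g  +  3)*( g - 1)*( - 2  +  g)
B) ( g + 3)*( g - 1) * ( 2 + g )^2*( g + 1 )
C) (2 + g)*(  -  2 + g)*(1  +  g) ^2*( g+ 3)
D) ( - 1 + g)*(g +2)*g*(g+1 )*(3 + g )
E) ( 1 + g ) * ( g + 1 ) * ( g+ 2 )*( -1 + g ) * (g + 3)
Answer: E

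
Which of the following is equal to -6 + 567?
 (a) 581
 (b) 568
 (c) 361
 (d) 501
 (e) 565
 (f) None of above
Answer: f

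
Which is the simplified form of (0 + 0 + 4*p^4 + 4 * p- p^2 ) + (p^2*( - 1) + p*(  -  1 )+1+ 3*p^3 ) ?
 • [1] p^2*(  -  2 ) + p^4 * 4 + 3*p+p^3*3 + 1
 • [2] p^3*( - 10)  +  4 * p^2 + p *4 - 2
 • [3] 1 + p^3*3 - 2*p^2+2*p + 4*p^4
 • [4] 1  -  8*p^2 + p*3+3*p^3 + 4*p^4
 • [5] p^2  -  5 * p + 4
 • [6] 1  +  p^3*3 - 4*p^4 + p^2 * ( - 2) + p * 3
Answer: 1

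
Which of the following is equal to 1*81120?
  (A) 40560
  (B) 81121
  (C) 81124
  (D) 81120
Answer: D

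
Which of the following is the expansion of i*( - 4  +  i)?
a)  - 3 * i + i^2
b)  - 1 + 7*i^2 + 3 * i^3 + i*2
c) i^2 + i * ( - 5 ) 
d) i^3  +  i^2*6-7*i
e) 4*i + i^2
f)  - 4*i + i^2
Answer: f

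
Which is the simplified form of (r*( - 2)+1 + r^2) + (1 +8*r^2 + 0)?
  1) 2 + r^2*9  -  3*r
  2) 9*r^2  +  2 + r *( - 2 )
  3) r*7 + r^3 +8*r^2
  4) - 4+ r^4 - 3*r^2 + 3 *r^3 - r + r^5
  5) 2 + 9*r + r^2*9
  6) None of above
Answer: 2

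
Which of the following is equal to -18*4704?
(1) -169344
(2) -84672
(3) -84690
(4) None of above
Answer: 2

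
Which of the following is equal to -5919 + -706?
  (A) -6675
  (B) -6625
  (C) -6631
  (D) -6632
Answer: B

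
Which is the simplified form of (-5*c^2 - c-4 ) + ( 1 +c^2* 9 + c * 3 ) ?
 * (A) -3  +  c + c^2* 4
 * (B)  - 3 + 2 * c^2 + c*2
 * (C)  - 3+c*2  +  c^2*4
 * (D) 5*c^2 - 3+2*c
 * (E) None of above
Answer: C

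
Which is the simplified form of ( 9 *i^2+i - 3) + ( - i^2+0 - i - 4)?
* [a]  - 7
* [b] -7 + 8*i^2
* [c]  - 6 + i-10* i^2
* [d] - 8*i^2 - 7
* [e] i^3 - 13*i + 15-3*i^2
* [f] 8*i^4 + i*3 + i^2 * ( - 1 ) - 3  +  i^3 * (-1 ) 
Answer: b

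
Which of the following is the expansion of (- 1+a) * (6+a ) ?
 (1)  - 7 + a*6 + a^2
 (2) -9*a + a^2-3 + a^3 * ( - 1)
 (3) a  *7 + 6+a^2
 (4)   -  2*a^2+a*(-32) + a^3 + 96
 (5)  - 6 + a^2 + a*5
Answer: 5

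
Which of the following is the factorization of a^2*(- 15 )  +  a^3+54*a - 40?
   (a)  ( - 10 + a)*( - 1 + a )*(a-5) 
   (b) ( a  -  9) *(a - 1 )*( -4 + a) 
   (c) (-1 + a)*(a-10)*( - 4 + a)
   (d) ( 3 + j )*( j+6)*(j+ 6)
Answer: c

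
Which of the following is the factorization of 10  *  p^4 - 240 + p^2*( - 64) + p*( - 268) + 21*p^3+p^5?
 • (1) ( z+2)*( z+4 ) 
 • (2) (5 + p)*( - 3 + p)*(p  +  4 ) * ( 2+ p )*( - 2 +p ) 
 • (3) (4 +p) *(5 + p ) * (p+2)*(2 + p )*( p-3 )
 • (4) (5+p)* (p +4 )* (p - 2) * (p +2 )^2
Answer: 3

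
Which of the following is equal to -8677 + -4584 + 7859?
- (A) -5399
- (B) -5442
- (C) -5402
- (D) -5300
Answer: C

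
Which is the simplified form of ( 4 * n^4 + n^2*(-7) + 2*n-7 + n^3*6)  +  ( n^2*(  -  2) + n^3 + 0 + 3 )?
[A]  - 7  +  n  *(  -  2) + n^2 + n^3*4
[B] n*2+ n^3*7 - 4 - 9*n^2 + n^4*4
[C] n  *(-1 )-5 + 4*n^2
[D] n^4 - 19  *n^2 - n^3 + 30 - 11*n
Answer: B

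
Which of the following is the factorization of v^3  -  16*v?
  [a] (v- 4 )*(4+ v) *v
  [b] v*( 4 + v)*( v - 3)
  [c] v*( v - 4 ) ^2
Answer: a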